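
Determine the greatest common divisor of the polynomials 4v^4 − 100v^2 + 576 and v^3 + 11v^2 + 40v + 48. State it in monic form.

v^2 + 7v + 12

By polynomial division,
  4v^4 − 100v^2 + 576 = (4v − 44)(v^3 + 11v^2 + 40v + 48) + (224v^2 + 1568v + 2688)
  v^3 + 11v^2 + 40v + 48 = ((1/224)v + 1/56)(224v^2 + 1568v + 2688) + (0)
Last nonzero remainder: 224v^2 + 1568v + 2688. Dividing through by 224 gives the monic gcd v^2 + 7v + 12.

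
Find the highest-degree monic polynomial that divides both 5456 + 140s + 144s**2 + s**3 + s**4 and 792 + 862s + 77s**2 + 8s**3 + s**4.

88 - 2s + s**2

Repeated division with remainder:
  s**4 + s**3 + 144s**2 + 140s + 5456 = (s**4 + 8s**3 + 77s**2 + 862s + 792) + (-7s**3 + 67s**2 - 722s + 4664)
  s**4 + 8s**3 + 77s**2 + 862s + 792 = (-(1/7)s - 123/49)(-7s**3 + 67s**2 - 722s + 4664) + ((6960/49)s**2 - (13920/49)s + 612480/49)
  -7s**3 + 67s**2 - 722s + 4664 = (-(343/6960)s + 2597/6960)((6960/49)s**2 - (13920/49)s + 612480/49) + (0)
Last nonzero remainder: (6960/49)s**2 - (13920/49)s + 612480/49. Dividing through by 6960/49 gives the monic gcd s**2 - 2s + 88.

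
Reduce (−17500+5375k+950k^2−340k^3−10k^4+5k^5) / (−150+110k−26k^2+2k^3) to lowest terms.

(−700−65k+40k^2+5k^3)/(−6+2k)

Apply the Euclidean algorithm:
  5k^5−10k^4−340k^3+950k^2+5375k−17500 = ((5/2)k^2+(55/2)k+50)(2k^3−26k^2+110k−150) + (−400k^2+4000k−10000)
  2k^3−26k^2+110k−150 = (−(1/200)k+3/200)(−400k^2+4000k−10000) + (0)
Last nonzero remainder: −400k^2+4000k−10000. Dividing through by −400 gives the monic gcd k^2−10k+25.
Cancel k^2−10k+25 from numerator and denominator to get the reduced form.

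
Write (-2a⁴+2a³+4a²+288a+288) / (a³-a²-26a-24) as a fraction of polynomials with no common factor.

Repeated division with remainder:
  -2a⁴+2a³+4a²+288a+288 = (-2a)(a³-a²-26a-24) + (-48a²+240a+288)
  a³-a²-26a-24 = (-(1/48)a-1/12)(-48a²+240a+288) + (0)
Last nonzero remainder: -48a²+240a+288. Dividing through by -48 gives the monic gcd a²-5a-6.
Cancel a²-5a-6 from numerator and denominator to get the reduced form.

(-2a²-8a-48)/(a+4)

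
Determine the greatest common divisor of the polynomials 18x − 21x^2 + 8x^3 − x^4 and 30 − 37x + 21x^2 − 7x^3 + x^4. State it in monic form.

By polynomial division,
  −x^4 + 8x^3 − 21x^2 + 18x = (−1)(x^4 − 7x^3 + 21x^2 − 37x + 30) + (x^3 − 19x + 30)
  x^4 − 7x^3 + 21x^2 − 37x + 30 = (x − 7)(x^3 − 19x + 30) + (40x^2 − 200x + 240)
  x^3 − 19x + 30 = ((1/40)x + 1/8)(40x^2 − 200x + 240) + (0)
Last nonzero remainder: 40x^2 − 200x + 240. Dividing through by 40 gives the monic gcd x^2 − 5x + 6.

6 − 5x + x^2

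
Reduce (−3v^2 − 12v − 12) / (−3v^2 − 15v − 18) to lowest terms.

(v + 2)/(v + 3)

Apply the Euclidean algorithm:
  −3v^2 − 12v − 12 = (−3v^2 − 15v − 18) + (3v + 6)
  −3v^2 − 15v − 18 = (−v − 3)(3v + 6) + (0)
Last nonzero remainder: 3v + 6. Dividing through by 3 gives the monic gcd v + 2.
Cancel v + 2 from numerator and denominator to get the reduced form.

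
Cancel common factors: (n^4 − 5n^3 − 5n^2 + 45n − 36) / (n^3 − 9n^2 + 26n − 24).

Repeated division with remainder:
  n^4 − 5n^3 − 5n^2 + 45n − 36 = (n + 4)(n^3 − 9n^2 + 26n − 24) + (5n^2 − 35n + 60)
  n^3 − 9n^2 + 26n − 24 = ((1/5)n − 2/5)(5n^2 − 35n + 60) + (0)
Last nonzero remainder: 5n^2 − 35n + 60. Dividing through by 5 gives the monic gcd n^2 − 7n + 12.
Cancel n^2 − 7n + 12 from numerator and denominator to get the reduced form.

(n^2 + 2n − 3)/(n − 2)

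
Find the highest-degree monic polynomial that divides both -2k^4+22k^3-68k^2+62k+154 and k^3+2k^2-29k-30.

k+1

Apply the Euclidean algorithm:
  -2k^4+22k^3-68k^2+62k+154 = (-2k+26)(k^3+2k^2-29k-30) + (-178k^2+756k+934)
  k^3+2k^2-29k-30 = (-(1/178)k-278/7921)(-178k^2+756k+934) + ((22022/7921)k+22022/7921)
  -178k^2+756k+934 = (-(704969/11011)k+3699107/11011)((22022/7921)k+22022/7921) + (0)
Last nonzero remainder: (22022/7921)k+22022/7921. Dividing through by 22022/7921 gives the monic gcd k+1.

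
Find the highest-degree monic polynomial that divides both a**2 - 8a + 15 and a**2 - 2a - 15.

a - 5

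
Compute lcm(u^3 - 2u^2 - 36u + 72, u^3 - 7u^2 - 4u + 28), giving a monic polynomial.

u^5 - 7u^4 - 40u^3 + 280u^2 + 144u - 1008

Repeated division with remainder:
  u^3 - 2u^2 - 36u + 72 = (u^3 - 7u^2 - 4u + 28) + (5u^2 - 32u + 44)
  u^3 - 7u^2 - 4u + 28 = ((1/5)u - 3/25)(5u^2 - 32u + 44) + (-(416/25)u + 832/25)
  5u^2 - 32u + 44 = (-(125/416)u + 275/208)(-(416/25)u + 832/25) + (0)
Last nonzero remainder: -(416/25)u + 832/25. Dividing through by -416/25 gives the monic gcd u - 2.
Then lcm(f, g) = f·g / gcd(f, g); expanding and making the result monic gives the answer.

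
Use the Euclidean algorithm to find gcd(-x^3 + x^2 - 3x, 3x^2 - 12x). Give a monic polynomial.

Apply the Euclidean algorithm:
  -x^3 + x^2 - 3x = (-(1/3)x - 1)(3x^2 - 12x) + (-15x)
  3x^2 - 12x = (-(1/5)x + 4/5)(-15x) + (0)
Last nonzero remainder: -15x. Dividing through by -15 gives the monic gcd x.

x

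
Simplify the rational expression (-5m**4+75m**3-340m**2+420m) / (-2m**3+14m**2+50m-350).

Repeated division with remainder:
  -5m**4+75m**3-340m**2+420m = ((5/2)m-20)(-2m**3+14m**2+50m-350) + (-185m**2+2295m-7000)
  -2m**3+14m**2+50m-350 = ((2/185)m+80/1369)(-185m**2+2295m-7000) + (-(11550/1369)m+80850/1369)
  -185m**2+2295m-7000 = ((50653/2310)m-27380/231)(-(11550/1369)m+80850/1369) + (0)
Last nonzero remainder: -(11550/1369)m+80850/1369. Dividing through by -11550/1369 gives the monic gcd m-7.
Cancel m-7 from numerator and denominator to get the reduced form.

(5m**3-40m**2+60m)/(2m**2-50)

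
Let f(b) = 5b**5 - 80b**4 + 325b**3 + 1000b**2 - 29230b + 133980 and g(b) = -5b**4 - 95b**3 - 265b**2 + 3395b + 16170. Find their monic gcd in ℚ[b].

Apply the Euclidean algorithm:
  5b**5 - 80b**4 + 325b**3 + 1000b**2 - 29230b + 133980 = (-b + 35)(-5b**4 - 95b**3 - 265b**2 + 3395b + 16170) + (3385b**3 + 13670b**2 - 131885b - 431970)
  -5b**4 - 95b**3 - 265b**2 + 3395b + 16170 = (-(1/677)b - 10129/458329)(3385b**3 + 13670b**2 - 131885b - 431970) + (-(72279900/458329)b**2 - (72279900/458329)b + 3035755800/458329)
  3385b**3 + 13670b**2 - 131885b - 431970 = (-(310288733/14455980)b - 85707523/1314180)(-(72279900/458329)b**2 - (72279900/458329)b + 3035755800/458329) + (0)
Last nonzero remainder: -(72279900/458329)b**2 - (72279900/458329)b + 3035755800/458329. Dividing through by -72279900/458329 gives the monic gcd b**2 + b - 42.

b**2 + b - 42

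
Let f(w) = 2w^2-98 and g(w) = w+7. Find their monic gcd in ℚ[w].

w+7

Apply the Euclidean algorithm:
  2w^2-98 = (2w-14)(w+7) + (0)
The last nonzero remainder w+7 is already monic.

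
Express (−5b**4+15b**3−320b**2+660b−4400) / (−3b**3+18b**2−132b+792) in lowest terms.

Repeated division with remainder:
  −5b**4+15b**3−320b**2+660b−4400 = ((5/3)b+5)(−3b**3+18b**2−132b+792) + (−190b**2−8360)
  −3b**3+18b**2−132b+792 = ((3/190)b−9/95)(−190b**2−8360) + (0)
Last nonzero remainder: −190b**2−8360. Dividing through by −190 gives the monic gcd b**2+44.
Cancel b**2+44 from numerator and denominator to get the reduced form.

(5b**2−15b+100)/(3b−18)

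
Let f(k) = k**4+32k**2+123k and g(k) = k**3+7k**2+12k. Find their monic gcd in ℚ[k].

k**2+3k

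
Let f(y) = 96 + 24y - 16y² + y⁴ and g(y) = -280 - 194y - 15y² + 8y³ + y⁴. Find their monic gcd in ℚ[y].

8 + 6y + y²

Euclidean algorithm in ℚ[y]:
  y⁴ - 16y² + 24y + 96 = (y⁴ + 8y³ - 15y² - 194y - 280) + (-8y³ - y² + 218y + 376)
  y⁴ + 8y³ - 15y² - 194y - 280 = (-(1/8)y - 63/64)(-8y³ - y² + 218y + 376) + ((721/64)y² + (2163/32)y + 721/8)
  -8y³ - y² + 218y + 376 = (-(512/721)y + 3008/721)((721/64)y² + (2163/32)y + 721/8) + (0)
Last nonzero remainder: (721/64)y² + (2163/32)y + 721/8. Dividing through by 721/64 gives the monic gcd y² + 6y + 8.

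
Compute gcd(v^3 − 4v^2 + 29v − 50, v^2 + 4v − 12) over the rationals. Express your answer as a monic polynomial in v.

v − 2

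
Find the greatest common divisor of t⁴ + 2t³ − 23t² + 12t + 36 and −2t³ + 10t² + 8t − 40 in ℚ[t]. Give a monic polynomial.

By polynomial division,
  t⁴ + 2t³ − 23t² + 12t + 36 = (−(1/2)t − 7/2)(−2t³ + 10t² + 8t − 40) + (16t² + 20t − 104)
  −2t³ + 10t² + 8t − 40 = (−(1/8)t + 25/32)(16t² + 20t − 104) + (−(165/8)t + 165/4)
  16t² + 20t − 104 = (−(128/165)t − 416/165)(−(165/8)t + 165/4) + (0)
Last nonzero remainder: −(165/8)t + 165/4. Dividing through by −165/8 gives the monic gcd t − 2.

t − 2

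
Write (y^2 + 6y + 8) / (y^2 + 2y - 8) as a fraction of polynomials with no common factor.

(y + 2)/(y - 2)

Repeated division with remainder:
  y^2 + 6y + 8 = (y^2 + 2y - 8) + (4y + 16)
  y^2 + 2y - 8 = ((1/4)y - 1/2)(4y + 16) + (0)
Last nonzero remainder: 4y + 16. Dividing through by 4 gives the monic gcd y + 4.
Cancel y + 4 from numerator and denominator to get the reduced form.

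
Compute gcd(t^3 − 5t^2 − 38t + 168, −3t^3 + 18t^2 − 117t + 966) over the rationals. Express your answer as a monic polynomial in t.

t − 7

Repeated division with remainder:
  t^3 − 5t^2 − 38t + 168 = (−1/3)(−3t^3 + 18t^2 − 117t + 966) + (t^2 − 77t + 490)
  −3t^3 + 18t^2 − 117t + 966 = (−3t − 213)(t^2 − 77t + 490) + (−15048t + 105336)
  t^2 − 77t + 490 = (−(1/15048)t + 35/7524)(−15048t + 105336) + (0)
Last nonzero remainder: −15048t + 105336. Dividing through by −15048 gives the monic gcd t − 7.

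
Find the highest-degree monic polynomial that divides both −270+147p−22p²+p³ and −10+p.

Apply the Euclidean algorithm:
  p³−22p²+147p−270 = (p²−12p+27)(p−10) + (0)
The last nonzero remainder p−10 is already monic.

−10+p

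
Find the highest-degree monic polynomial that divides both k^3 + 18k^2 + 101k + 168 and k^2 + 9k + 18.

Euclidean algorithm in ℚ[k]:
  k^3 + 18k^2 + 101k + 168 = (k + 9)(k^2 + 9k + 18) + (2k + 6)
  k^2 + 9k + 18 = ((1/2)k + 3)(2k + 6) + (0)
Last nonzero remainder: 2k + 6. Dividing through by 2 gives the monic gcd k + 3.

k + 3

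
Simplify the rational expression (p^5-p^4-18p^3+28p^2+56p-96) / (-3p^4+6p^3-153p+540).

(-p^3+2p^2+4p-8)/(3p^2-9p+45)

Apply the Euclidean algorithm:
  p^5-p^4-18p^3+28p^2+56p-96 = (-(1/3)p-1/3)(-3p^4+6p^3-153p+540) + (-16p^3-23p^2+185p+84)
  -3p^4+6p^3-153p+540 = ((3/16)p-165/256)(-16p^3-23p^2+185p+84) + (-(12675/256)p^2-(12675/256)p+38025/64)
  -16p^3-23p^2+185p+84 = ((4096/12675)p+1792/12675)(-(12675/256)p^2-(12675/256)p+38025/64) + (0)
Last nonzero remainder: -(12675/256)p^2-(12675/256)p+38025/64. Dividing through by -12675/256 gives the monic gcd p^2+p-12.
Cancel p^2+p-12 from numerator and denominator to get the reduced form.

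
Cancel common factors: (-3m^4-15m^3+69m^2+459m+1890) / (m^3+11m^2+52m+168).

Euclidean algorithm in ℚ[m]:
  -3m^4-15m^3+69m^2+459m+1890 = (-3m+18)(m^3+11m^2+52m+168) + (27m^2+27m-1134)
  m^3+11m^2+52m+168 = ((1/27)m+10/27)(27m^2+27m-1134) + (84m+588)
  27m^2+27m-1134 = ((9/28)m-27/14)(84m+588) + (0)
Last nonzero remainder: 84m+588. Dividing through by 84 gives the monic gcd m+7.
Cancel m+7 from numerator and denominator to get the reduced form.

(-3m^3+6m^2+27m+270)/(m^2+4m+24)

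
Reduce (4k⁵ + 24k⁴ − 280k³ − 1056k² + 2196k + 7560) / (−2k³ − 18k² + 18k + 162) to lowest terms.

(−2k³ − 12k² + 122k + 420)/(k + 9)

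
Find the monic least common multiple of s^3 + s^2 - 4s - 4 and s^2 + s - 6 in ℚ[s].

Euclidean algorithm in ℚ[s]:
  s^3 + s^2 - 4s - 4 = (s)(s^2 + s - 6) + (2s - 4)
  s^2 + s - 6 = ((1/2)s + 3/2)(2s - 4) + (0)
Last nonzero remainder: 2s - 4. Dividing through by 2 gives the monic gcd s - 2.
Then lcm(f, g) = f·g / gcd(f, g); expanding and making the result monic gives the answer.

s^4 + 4s^3 - s^2 - 16s - 12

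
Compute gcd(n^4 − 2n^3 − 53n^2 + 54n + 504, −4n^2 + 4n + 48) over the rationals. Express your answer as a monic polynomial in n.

n^2 − n − 12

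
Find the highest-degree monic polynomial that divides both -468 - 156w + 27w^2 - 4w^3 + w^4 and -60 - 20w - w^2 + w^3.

By polynomial division,
  w^4 - 4w^3 + 27w^2 - 156w - 468 = (w - 3)(w^3 - w^2 - 20w - 60) + (44w^2 - 156w - 648)
  w^3 - w^2 - 20w - 60 = ((1/44)w + 7/121)(44w^2 - 156w - 648) + ((454/121)w - 2724/121)
  44w^2 - 156w - 648 = ((2662/227)w + 6534/227)((454/121)w - 2724/121) + (0)
Last nonzero remainder: (454/121)w - 2724/121. Dividing through by 454/121 gives the monic gcd w - 6.

-6 + w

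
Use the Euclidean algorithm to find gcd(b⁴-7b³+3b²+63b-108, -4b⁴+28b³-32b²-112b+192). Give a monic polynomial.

b²-7b+12

Apply the Euclidean algorithm:
  b⁴-7b³+3b²+63b-108 = (-1/4)(-4b⁴+28b³-32b²-112b+192) + (-5b²+35b-60)
  -4b⁴+28b³-32b²-112b+192 = ((4/5)b²-16/5)(-5b²+35b-60) + (0)
Last nonzero remainder: -5b²+35b-60. Dividing through by -5 gives the monic gcd b²-7b+12.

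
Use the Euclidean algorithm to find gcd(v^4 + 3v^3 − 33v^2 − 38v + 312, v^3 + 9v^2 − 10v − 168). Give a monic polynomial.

v + 6

Repeated division with remainder:
  v^4 + 3v^3 − 33v^2 − 38v + 312 = (v − 6)(v^3 + 9v^2 − 10v − 168) + (31v^2 + 70v − 696)
  v^3 + 9v^2 − 10v − 168 = ((1/31)v + 209/961)(31v^2 + 70v − 696) + (−(2664/961)v − 15984/961)
  31v^2 + 70v − 696 = (−(29791/2664)v + 27869/666)(−(2664/961)v − 15984/961) + (0)
Last nonzero remainder: −(2664/961)v − 15984/961. Dividing through by −2664/961 gives the monic gcd v + 6.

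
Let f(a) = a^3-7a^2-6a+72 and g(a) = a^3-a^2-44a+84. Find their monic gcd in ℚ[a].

Euclidean algorithm in ℚ[a]:
  a^3-7a^2-6a+72 = (a^3-a^2-44a+84) + (-6a^2+38a-12)
  a^3-a^2-44a+84 = (-(1/6)a-8/9)(-6a^2+38a-12) + (-(110/9)a+220/3)
  -6a^2+38a-12 = ((27/55)a-9/55)(-(110/9)a+220/3) + (0)
Last nonzero remainder: -(110/9)a+220/3. Dividing through by -110/9 gives the monic gcd a-6.

a-6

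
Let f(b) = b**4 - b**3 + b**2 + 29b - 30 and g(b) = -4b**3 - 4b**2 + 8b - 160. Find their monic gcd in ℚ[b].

By polynomial division,
  b**4 - b**3 + b**2 + 29b - 30 = (-(1/4)b + 1/2)(-4b**3 - 4b**2 + 8b - 160) + (5b**2 - 15b + 50)
  -4b**3 - 4b**2 + 8b - 160 = (-(4/5)b - 16/5)(5b**2 - 15b + 50) + (0)
Last nonzero remainder: 5b**2 - 15b + 50. Dividing through by 5 gives the monic gcd b**2 - 3b + 10.

b**2 - 3b + 10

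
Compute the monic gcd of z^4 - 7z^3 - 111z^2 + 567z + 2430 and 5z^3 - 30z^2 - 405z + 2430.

z^2 - 81

Euclidean algorithm in ℚ[z]:
  z^4 - 7z^3 - 111z^2 + 567z + 2430 = ((1/5)z - 1/5)(5z^3 - 30z^2 - 405z + 2430) + (-36z^2 + 2916)
  5z^3 - 30z^2 - 405z + 2430 = (-(5/36)z + 5/6)(-36z^2 + 2916) + (0)
Last nonzero remainder: -36z^2 + 2916. Dividing through by -36 gives the monic gcd z^2 - 81.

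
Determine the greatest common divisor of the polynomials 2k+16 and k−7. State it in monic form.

Repeated division with remainder:
  2k+16 = (2)(k−7) + (30)
  k−7 = ((1/30)k−7/30)(30) + (0)
The last nonzero remainder is the constant 30, so the polynomials are coprime and gcd = 1.

1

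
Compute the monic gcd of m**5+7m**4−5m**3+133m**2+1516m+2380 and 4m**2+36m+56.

m**2+9m+14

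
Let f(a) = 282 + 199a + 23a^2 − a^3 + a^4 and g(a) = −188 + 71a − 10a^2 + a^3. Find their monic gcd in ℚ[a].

Euclidean algorithm in ℚ[a]:
  a^4 − a^3 + 23a^2 + 199a + 282 = (a + 9)(a^3 − 10a^2 + 71a − 188) + (42a^2 − 252a + 1974)
  a^3 − 10a^2 + 71a − 188 = ((1/42)a − 2/21)(42a^2 − 252a + 1974) + (0)
Last nonzero remainder: 42a^2 − 252a + 1974. Dividing through by 42 gives the monic gcd a^2 − 6a + 47.

47 − 6a + a^2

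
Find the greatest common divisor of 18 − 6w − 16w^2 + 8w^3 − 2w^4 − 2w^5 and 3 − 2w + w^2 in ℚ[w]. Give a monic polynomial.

3 − 2w + w^2

Euclidean algorithm in ℚ[w]:
  −2w^5 − 2w^4 + 8w^3 − 16w^2 − 6w + 18 = (−2w^3 − 6w^2 + 2w + 6)(w^2 − 2w + 3) + (0)
The last nonzero remainder w^2 − 2w + 3 is already monic.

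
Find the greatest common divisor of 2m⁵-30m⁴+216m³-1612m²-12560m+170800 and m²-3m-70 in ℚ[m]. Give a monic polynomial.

m²-3m-70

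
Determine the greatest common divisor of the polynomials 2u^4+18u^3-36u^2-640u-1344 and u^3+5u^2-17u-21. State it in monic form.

u+7

Repeated division with remainder:
  2u^4+18u^3-36u^2-640u-1344 = (2u+8)(u^3+5u^2-17u-21) + (-42u^2-462u-1176)
  u^3+5u^2-17u-21 = (-(1/42)u+1/7)(-42u^2-462u-1176) + (21u+147)
  -42u^2-462u-1176 = (-2u-8)(21u+147) + (0)
Last nonzero remainder: 21u+147. Dividing through by 21 gives the monic gcd u+7.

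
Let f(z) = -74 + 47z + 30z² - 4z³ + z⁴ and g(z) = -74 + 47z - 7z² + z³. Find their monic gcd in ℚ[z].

By polynomial division,
  z⁴ - 4z³ + 30z² + 47z - 74 = (z + 3)(z³ - 7z² + 47z - 74) + (4z² - 20z + 148)
  z³ - 7z² + 47z - 74 = ((1/4)z - 1/2)(4z² - 20z + 148) + (0)
Last nonzero remainder: 4z² - 20z + 148. Dividing through by 4 gives the monic gcd z² - 5z + 37.

37 - 5z + z²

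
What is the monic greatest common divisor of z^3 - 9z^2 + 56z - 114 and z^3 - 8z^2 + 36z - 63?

z - 3

Apply the Euclidean algorithm:
  z^3 - 9z^2 + 56z - 114 = (z^3 - 8z^2 + 36z - 63) + (-z^2 + 20z - 51)
  z^3 - 8z^2 + 36z - 63 = (-z - 12)(-z^2 + 20z - 51) + (225z - 675)
  -z^2 + 20z - 51 = (-(1/225)z + 17/225)(225z - 675) + (0)
Last nonzero remainder: 225z - 675. Dividing through by 225 gives the monic gcd z - 3.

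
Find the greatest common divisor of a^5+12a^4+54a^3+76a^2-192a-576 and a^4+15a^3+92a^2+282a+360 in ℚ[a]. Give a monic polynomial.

Euclidean algorithm in ℚ[a]:
  a^5+12a^4+54a^3+76a^2-192a-576 = (a-3)(a^4+15a^3+92a^2+282a+360) + (7a^3+70a^2+294a+504)
  a^4+15a^3+92a^2+282a+360 = ((1/7)a+5/7)(7a^3+70a^2+294a+504) + (0)
Last nonzero remainder: 7a^3+70a^2+294a+504. Dividing through by 7 gives the monic gcd a^3+10a^2+42a+72.

a^3+10a^2+42a+72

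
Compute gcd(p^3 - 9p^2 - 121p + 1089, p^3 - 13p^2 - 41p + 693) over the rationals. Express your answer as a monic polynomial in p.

p^2 - 20p + 99

Euclidean algorithm in ℚ[p]:
  p^3 - 9p^2 - 121p + 1089 = (p^3 - 13p^2 - 41p + 693) + (4p^2 - 80p + 396)
  p^3 - 13p^2 - 41p + 693 = ((1/4)p + 7/4)(4p^2 - 80p + 396) + (0)
Last nonzero remainder: 4p^2 - 80p + 396. Dividing through by 4 gives the monic gcd p^2 - 20p + 99.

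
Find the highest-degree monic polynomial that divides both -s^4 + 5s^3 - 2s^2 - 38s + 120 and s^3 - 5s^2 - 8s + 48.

Euclidean algorithm in ℚ[s]:
  -s^4 + 5s^3 - 2s^2 - 38s + 120 = (-s)(s^3 - 5s^2 - 8s + 48) + (-10s^2 + 10s + 120)
  s^3 - 5s^2 - 8s + 48 = (-(1/10)s + 2/5)(-10s^2 + 10s + 120) + (0)
Last nonzero remainder: -10s^2 + 10s + 120. Dividing through by -10 gives the monic gcd s^2 - s - 12.

s^2 - s - 12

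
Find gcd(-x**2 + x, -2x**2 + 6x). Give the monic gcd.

x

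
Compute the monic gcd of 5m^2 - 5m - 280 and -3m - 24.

By polynomial division,
  5m^2 - 5m - 280 = (-(5/3)m + 15)(-3m - 24) + (80)
  -3m - 24 = (-(3/80)m - 3/10)(80) + (0)
The last nonzero remainder is the constant 80, so the polynomials are coprime and gcd = 1.

1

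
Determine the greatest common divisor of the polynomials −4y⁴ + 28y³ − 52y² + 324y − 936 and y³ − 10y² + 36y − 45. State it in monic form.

y − 3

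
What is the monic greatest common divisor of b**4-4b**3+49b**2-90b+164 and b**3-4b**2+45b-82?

b**2-2b+41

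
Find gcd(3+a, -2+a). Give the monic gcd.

Repeated division with remainder:
  a+3 = (a-2) + (5)
  a-2 = ((1/5)a-2/5)(5) + (0)
The last nonzero remainder is the constant 5, so the polynomials are coprime and gcd = 1.

1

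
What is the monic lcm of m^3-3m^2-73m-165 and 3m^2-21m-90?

m^4-13m^3-43m^2+565m+1650

Apply the Euclidean algorithm:
  m^3-3m^2-73m-165 = ((1/3)m+4/3)(3m^2-21m-90) + (-15m-45)
  3m^2-21m-90 = (-(1/5)m+2)(-15m-45) + (0)
Last nonzero remainder: -15m-45. Dividing through by -15 gives the monic gcd m+3.
Then lcm(f, g) = f·g / gcd(f, g); expanding and making the result monic gives the answer.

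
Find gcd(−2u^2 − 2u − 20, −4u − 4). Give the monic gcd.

1

Euclidean algorithm in ℚ[u]:
  −2u^2 − 2u − 20 = ((1/2)u)(−4u − 4) + (−20)
  −4u − 4 = ((1/5)u + 1/5)(−20) + (0)
The last nonzero remainder is the constant −20, so the polynomials are coprime and gcd = 1.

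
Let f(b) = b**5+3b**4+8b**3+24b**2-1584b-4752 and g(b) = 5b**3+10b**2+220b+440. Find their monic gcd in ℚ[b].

b**2+44

Repeated division with remainder:
  b**5+3b**4+8b**3+24b**2-1584b-4752 = ((1/5)b**2+(1/5)b-38/5)(5b**3+10b**2+220b+440) + (-32b**2-1408)
  5b**3+10b**2+220b+440 = (-(5/32)b-5/16)(-32b**2-1408) + (0)
Last nonzero remainder: -32b**2-1408. Dividing through by -32 gives the monic gcd b**2+44.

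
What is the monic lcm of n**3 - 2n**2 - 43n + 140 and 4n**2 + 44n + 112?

n**4 + 2n**3 - 51n**2 - 32n + 560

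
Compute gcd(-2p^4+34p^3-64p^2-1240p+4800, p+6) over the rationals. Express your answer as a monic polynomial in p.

Apply the Euclidean algorithm:
  -2p^4+34p^3-64p^2-1240p+4800 = (-2p^3+46p^2-340p+800)(p+6) + (0)
The last nonzero remainder p+6 is already monic.

p+6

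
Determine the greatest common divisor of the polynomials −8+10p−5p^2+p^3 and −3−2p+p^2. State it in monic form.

Euclidean algorithm in ℚ[p]:
  p^3−5p^2+10p−8 = (p−3)(p^2−2p−3) + (7p−17)
  p^2−2p−3 = ((1/7)p+3/49)(7p−17) + (−96/49)
  7p−17 = (−(343/96)p+833/96)(−96/49) + (0)
The last nonzero remainder is the constant −96/49, so the polynomials are coprime and gcd = 1.

1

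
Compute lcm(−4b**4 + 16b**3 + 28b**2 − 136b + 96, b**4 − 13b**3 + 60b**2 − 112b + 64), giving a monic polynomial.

b**6 − 12b**5 + 41b**4 + 26b**3 − 408b**2 + 736b − 384

Euclidean algorithm in ℚ[b]:
  −4b**4 + 16b**3 + 28b**2 − 136b + 96 = (−4)(b**4 − 13b**3 + 60b**2 − 112b + 64) + (−36b**3 + 268b**2 − 584b + 352)
  b**4 − 13b**3 + 60b**2 − 112b + 64 = (−(1/36)b + 25/162)(−36b**3 + 268b**2 − 584b + 352) + ((196/81)b**2 − (980/81)b + 784/81)
  −36b**3 + 268b**2 − 584b + 352 = (−(729/49)b + 1782/49)((196/81)b**2 − (980/81)b + 784/81) + (0)
Last nonzero remainder: (196/81)b**2 − (980/81)b + 784/81. Dividing through by 196/81 gives the monic gcd b**2 − 5b + 4.
Then lcm(f, g) = f·g / gcd(f, g); expanding and making the result monic gives the answer.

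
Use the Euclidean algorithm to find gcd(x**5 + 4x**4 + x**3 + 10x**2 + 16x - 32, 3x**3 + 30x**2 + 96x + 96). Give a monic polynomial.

x**2 + 6x + 8

By polynomial division,
  x**5 + 4x**4 + x**3 + 10x**2 + 16x - 32 = ((1/3)x**2 - 2x + 29/3)(3x**3 + 30x**2 + 96x + 96) + (-120x**2 - 720x - 960)
  3x**3 + 30x**2 + 96x + 96 = (-(1/40)x - 1/10)(-120x**2 - 720x - 960) + (0)
Last nonzero remainder: -120x**2 - 720x - 960. Dividing through by -120 gives the monic gcd x**2 + 6x + 8.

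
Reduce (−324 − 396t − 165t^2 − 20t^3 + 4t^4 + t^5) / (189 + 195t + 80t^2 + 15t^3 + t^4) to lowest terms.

(−12 − 4t + t^2)/(7 + t)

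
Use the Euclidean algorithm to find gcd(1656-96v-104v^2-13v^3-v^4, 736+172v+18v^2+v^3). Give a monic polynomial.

Apply the Euclidean algorithm:
  -v^4-13v^3-104v^2-96v+1656 = (-v+5)(v^3+18v^2+172v+736) + (-22v^2-220v-2024)
  v^3+18v^2+172v+736 = (-(1/22)v-4/11)(-22v^2-220v-2024) + (0)
Last nonzero remainder: -22v^2-220v-2024. Dividing through by -22 gives the monic gcd v^2+10v+92.

92+10v+v^2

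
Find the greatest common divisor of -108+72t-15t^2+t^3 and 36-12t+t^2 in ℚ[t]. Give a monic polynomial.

36-12t+t^2

Apply the Euclidean algorithm:
  t^3-15t^2+72t-108 = (t-3)(t^2-12t+36) + (0)
The last nonzero remainder t^2-12t+36 is already monic.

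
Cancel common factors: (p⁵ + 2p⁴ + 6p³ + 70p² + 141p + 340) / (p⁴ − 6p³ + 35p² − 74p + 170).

(p³ + 6p² + 13p + 20)/(p² − 2p + 10)

Repeated division with remainder:
  p⁵ + 2p⁴ + 6p³ + 70p² + 141p + 340 = (p + 8)(p⁴ − 6p³ + 35p² − 74p + 170) + (19p³ − 136p² + 563p − 1020)
  p⁴ − 6p³ + 35p² − 74p + 170 = ((1/19)p + 22/361)(19p³ − 136p² + 563p − 1020) + ((4930/361)p² − (19720/361)p + 83810/361)
  19p³ − 136p² + 563p − 1020 = ((6859/4930)p − 2166/493)((4930/361)p² − (19720/361)p + 83810/361) + (0)
Last nonzero remainder: (4930/361)p² − (19720/361)p + 83810/361. Dividing through by 4930/361 gives the monic gcd p² − 4p + 17.
Cancel p² − 4p + 17 from numerator and denominator to get the reduced form.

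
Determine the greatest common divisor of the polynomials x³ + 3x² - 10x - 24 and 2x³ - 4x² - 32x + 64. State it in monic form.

Euclidean algorithm in ℚ[x]:
  x³ + 3x² - 10x - 24 = (1/2)(2x³ - 4x² - 32x + 64) + (5x² + 6x - 56)
  2x³ - 4x² - 32x + 64 = ((2/5)x - 32/25)(5x² + 6x - 56) + (-(48/25)x - 192/25)
  5x² + 6x - 56 = (-(125/48)x + 175/24)(-(48/25)x - 192/25) + (0)
Last nonzero remainder: -(48/25)x - 192/25. Dividing through by -48/25 gives the monic gcd x + 4.

x + 4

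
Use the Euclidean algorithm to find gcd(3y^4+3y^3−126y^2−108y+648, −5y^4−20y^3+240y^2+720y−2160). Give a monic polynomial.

y^3−2y^2−36y+72

Euclidean algorithm in ℚ[y]:
  3y^4+3y^3−126y^2−108y+648 = (−3/5)(−5y^4−20y^3+240y^2+720y−2160) + (−9y^3+18y^2+324y−648)
  −5y^4−20y^3+240y^2+720y−2160 = ((5/9)y+10/3)(−9y^3+18y^2+324y−648) + (0)
Last nonzero remainder: −9y^3+18y^2+324y−648. Dividing through by −9 gives the monic gcd y^3−2y^2−36y+72.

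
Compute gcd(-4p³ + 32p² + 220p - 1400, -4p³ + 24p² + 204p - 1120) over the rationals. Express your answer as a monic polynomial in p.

p² + 2p - 35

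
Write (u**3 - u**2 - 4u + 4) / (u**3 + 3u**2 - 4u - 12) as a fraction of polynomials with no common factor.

Euclidean algorithm in ℚ[u]:
  u**3 - u**2 - 4u + 4 = (u**3 + 3u**2 - 4u - 12) + (-4u**2 + 16)
  u**3 + 3u**2 - 4u - 12 = (-(1/4)u - 3/4)(-4u**2 + 16) + (0)
Last nonzero remainder: -4u**2 + 16. Dividing through by -4 gives the monic gcd u**2 - 4.
Cancel u**2 - 4 from numerator and denominator to get the reduced form.

(u - 1)/(u + 3)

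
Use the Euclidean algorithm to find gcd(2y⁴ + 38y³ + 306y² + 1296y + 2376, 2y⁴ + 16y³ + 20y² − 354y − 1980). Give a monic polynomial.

Repeated division with remainder:
  2y⁴ + 38y³ + 306y² + 1296y + 2376 = (2y⁴ + 16y³ + 20y² − 354y − 1980) + (22y³ + 286y² + 1650y + 4356)
  2y⁴ + 16y³ + 20y² − 354y − 1980 = ((1/11)y − 5/11)(22y³ + 286y² + 1650y + 4356) + (0)
Last nonzero remainder: 22y³ + 286y² + 1650y + 4356. Dividing through by 22 gives the monic gcd y³ + 13y² + 75y + 198.

y³ + 13y² + 75y + 198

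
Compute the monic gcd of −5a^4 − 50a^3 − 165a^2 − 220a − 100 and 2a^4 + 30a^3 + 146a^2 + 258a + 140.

a^3 + 8a^2 + 17a + 10

Apply the Euclidean algorithm:
  −5a^4 − 50a^3 − 165a^2 − 220a − 100 = (−5/2)(2a^4 + 30a^3 + 146a^2 + 258a + 140) + (25a^3 + 200a^2 + 425a + 250)
  2a^4 + 30a^3 + 146a^2 + 258a + 140 = ((2/25)a + 14/25)(25a^3 + 200a^2 + 425a + 250) + (0)
Last nonzero remainder: 25a^3 + 200a^2 + 425a + 250. Dividing through by 25 gives the monic gcd a^3 + 8a^2 + 17a + 10.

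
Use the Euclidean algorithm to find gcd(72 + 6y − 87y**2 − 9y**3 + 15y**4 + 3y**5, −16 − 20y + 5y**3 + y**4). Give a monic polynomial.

−8 − 6y + 3y**2 + y**3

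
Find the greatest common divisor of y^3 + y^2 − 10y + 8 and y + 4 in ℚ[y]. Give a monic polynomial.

y + 4

By polynomial division,
  y^3 + y^2 − 10y + 8 = (y^2 − 3y + 2)(y + 4) + (0)
The last nonzero remainder y + 4 is already monic.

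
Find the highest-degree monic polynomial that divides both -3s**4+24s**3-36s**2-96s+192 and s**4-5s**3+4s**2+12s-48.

s**2-2s-8

Euclidean algorithm in ℚ[s]:
  -3s**4+24s**3-36s**2-96s+192 = (-3)(s**4-5s**3+4s**2+12s-48) + (9s**3-24s**2-60s+48)
  s**4-5s**3+4s**2+12s-48 = ((1/9)s-7/27)(9s**3-24s**2-60s+48) + ((40/9)s**2-(80/9)s-320/9)
  9s**3-24s**2-60s+48 = ((81/40)s-27/20)((40/9)s**2-(80/9)s-320/9) + (0)
Last nonzero remainder: (40/9)s**2-(80/9)s-320/9. Dividing through by 40/9 gives the monic gcd s**2-2s-8.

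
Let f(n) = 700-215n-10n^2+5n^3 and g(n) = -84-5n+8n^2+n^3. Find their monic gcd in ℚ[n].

Euclidean algorithm in ℚ[n]:
  5n^3-10n^2-215n+700 = (5)(n^3+8n^2-5n-84) + (-50n^2-190n+1120)
  n^3+8n^2-5n-84 = (-(1/50)n-21/250)(-50n^2-190n+1120) + ((36/25)n+252/25)
  -50n^2-190n+1120 = (-(625/18)n+1000/9)((36/25)n+252/25) + (0)
Last nonzero remainder: (36/25)n+252/25. Dividing through by 36/25 gives the monic gcd n+7.

7+n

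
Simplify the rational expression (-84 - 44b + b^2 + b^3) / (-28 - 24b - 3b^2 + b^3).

Euclidean algorithm in ℚ[b]:
  b^3 + b^2 - 44b - 84 = (b^3 - 3b^2 - 24b - 28) + (4b^2 - 20b - 56)
  b^3 - 3b^2 - 24b - 28 = ((1/4)b + 1/2)(4b^2 - 20b - 56) + (0)
Last nonzero remainder: 4b^2 - 20b - 56. Dividing through by 4 gives the monic gcd b^2 - 5b - 14.
Cancel b^2 - 5b - 14 from numerator and denominator to get the reduced form.

(6 + b)/(2 + b)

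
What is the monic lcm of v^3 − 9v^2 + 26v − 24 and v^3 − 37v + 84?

Apply the Euclidean algorithm:
  v^3 − 9v^2 + 26v − 24 = (v^3 − 37v + 84) + (−9v^2 + 63v − 108)
  v^3 − 37v + 84 = (−(1/9)v − 7/9)(−9v^2 + 63v − 108) + (0)
Last nonzero remainder: −9v^2 + 63v − 108. Dividing through by −9 gives the monic gcd v^2 − 7v + 12.
Then lcm(f, g) = f·g / gcd(f, g); expanding and making the result monic gives the answer.

v^4 − 2v^3 − 37v^2 + 158v − 168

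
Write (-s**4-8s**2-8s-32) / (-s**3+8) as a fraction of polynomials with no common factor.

Euclidean algorithm in ℚ[s]:
  -s**4-8s**2-8s-32 = (s)(-s**3+8) + (-8s**2-16s-32)
  -s**3+8 = ((1/8)s-1/4)(-8s**2-16s-32) + (0)
Last nonzero remainder: -8s**2-16s-32. Dividing through by -8 gives the monic gcd s**2+2s+4.
Cancel s**2+2s+4 from numerator and denominator to get the reduced form.

(s**2-2s+8)/(s-2)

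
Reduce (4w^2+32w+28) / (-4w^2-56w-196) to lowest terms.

(-w-1)/(w+7)

Apply the Euclidean algorithm:
  4w^2+32w+28 = (-1)(-4w^2-56w-196) + (-24w-168)
  -4w^2-56w-196 = ((1/6)w+7/6)(-24w-168) + (0)
Last nonzero remainder: -24w-168. Dividing through by -24 gives the monic gcd w+7.
Cancel w+7 from numerator and denominator to get the reduced form.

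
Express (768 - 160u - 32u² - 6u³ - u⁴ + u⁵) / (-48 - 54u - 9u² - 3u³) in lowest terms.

By polynomial division,
  u⁵ - u⁴ - 6u³ - 32u² - 160u + 768 = (-(1/3)u² + (4/3)u + 4)(-3u³ - 9u² - 54u - 48) + (60u² + 120u + 960)
  -3u³ - 9u² - 54u - 48 = (-(1/20)u - 1/20)(60u² + 120u + 960) + (0)
Last nonzero remainder: 60u² + 120u + 960. Dividing through by 60 gives the monic gcd u² + 2u + 16.
Cancel u² + 2u + 16 from numerator and denominator to get the reduced form.

(-48 + 16u + 3u² - u³)/(3 + 3u)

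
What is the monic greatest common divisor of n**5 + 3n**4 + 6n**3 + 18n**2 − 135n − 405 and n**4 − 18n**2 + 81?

Repeated division with remainder:
  n**5 + 3n**4 + 6n**3 + 18n**2 − 135n − 405 = (n + 3)(n**4 − 18n**2 + 81) + (24n**3 + 72n**2 − 216n − 648)
  n**4 − 18n**2 + 81 = ((1/24)n − 1/8)(24n**3 + 72n**2 − 216n − 648) + (0)
Last nonzero remainder: 24n**3 + 72n**2 − 216n − 648. Dividing through by 24 gives the monic gcd n**3 + 3n**2 − 9n − 27.

n**3 + 3n**2 − 9n − 27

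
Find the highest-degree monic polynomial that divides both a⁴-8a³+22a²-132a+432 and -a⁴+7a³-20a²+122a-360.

a³-2a²+10a-72

Euclidean algorithm in ℚ[a]:
  a⁴-8a³+22a²-132a+432 = (-1)(-a⁴+7a³-20a²+122a-360) + (-a³+2a²-10a+72)
  -a⁴+7a³-20a²+122a-360 = (a-5)(-a³+2a²-10a+72) + (0)
Last nonzero remainder: -a³+2a²-10a+72. Dividing through by -1 gives the monic gcd a³-2a²+10a-72.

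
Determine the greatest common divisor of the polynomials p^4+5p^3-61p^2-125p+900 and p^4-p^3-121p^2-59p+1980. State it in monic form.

p^3+10p^2-11p-180

Apply the Euclidean algorithm:
  p^4+5p^3-61p^2-125p+900 = (p^4-p^3-121p^2-59p+1980) + (6p^3+60p^2-66p-1080)
  p^4-p^3-121p^2-59p+1980 = ((1/6)p-11/6)(6p^3+60p^2-66p-1080) + (0)
Last nonzero remainder: 6p^3+60p^2-66p-1080. Dividing through by 6 gives the monic gcd p^3+10p^2-11p-180.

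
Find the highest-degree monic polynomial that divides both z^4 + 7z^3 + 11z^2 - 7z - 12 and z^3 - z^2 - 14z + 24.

Apply the Euclidean algorithm:
  z^4 + 7z^3 + 11z^2 - 7z - 12 = (z + 8)(z^3 - z^2 - 14z + 24) + (33z^2 + 81z - 204)
  z^3 - z^2 - 14z + 24 = ((1/33)z - 38/363)(33z^2 + 81z - 204) + ((80/121)z + 320/121)
  33z^2 + 81z - 204 = ((3993/80)z - 6171/80)((80/121)z + 320/121) + (0)
Last nonzero remainder: (80/121)z + 320/121. Dividing through by 80/121 gives the monic gcd z + 4.

z + 4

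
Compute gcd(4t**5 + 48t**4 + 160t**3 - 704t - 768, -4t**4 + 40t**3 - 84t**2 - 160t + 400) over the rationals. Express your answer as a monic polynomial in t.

t**2 - 4

Repeated division with remainder:
  4t**5 + 48t**4 + 160t**3 - 704t - 768 = (-t - 22)(-4t**4 + 40t**3 - 84t**2 - 160t + 400) + (956t**3 - 2008t**2 - 3824t + 8032)
  -4t**4 + 40t**3 - 84t**2 - 160t + 400 = (-(1/239)t + 1888/57121)(956t**3 - 2008t**2 - 3824t + 8032) + (-(1920996/57121)t**2 + 7683984/57121)
  956t**3 - 2008t**2 - 3824t + 8032 = (-(13651919/480249)t + 28674742/480249)(-(1920996/57121)t**2 + 7683984/57121) + (0)
Last nonzero remainder: -(1920996/57121)t**2 + 7683984/57121. Dividing through by -1920996/57121 gives the monic gcd t**2 - 4.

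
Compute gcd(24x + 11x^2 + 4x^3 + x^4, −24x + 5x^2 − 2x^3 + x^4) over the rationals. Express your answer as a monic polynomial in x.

8x + x^2 + x^3

Euclidean algorithm in ℚ[x]:
  x^4 + 4x^3 + 11x^2 + 24x = (x^4 − 2x^3 + 5x^2 − 24x) + (6x^3 + 6x^2 + 48x)
  x^4 − 2x^3 + 5x^2 − 24x = ((1/6)x − 1/2)(6x^3 + 6x^2 + 48x) + (0)
Last nonzero remainder: 6x^3 + 6x^2 + 48x. Dividing through by 6 gives the monic gcd x^3 + x^2 + 8x.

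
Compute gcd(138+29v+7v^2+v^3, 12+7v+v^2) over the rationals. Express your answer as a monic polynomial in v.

1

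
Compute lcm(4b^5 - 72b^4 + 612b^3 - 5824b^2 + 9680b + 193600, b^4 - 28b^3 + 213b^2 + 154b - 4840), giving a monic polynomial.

b^6 - 29b^5 + 351b^4 - 3139b^3 + 18436b^2 + 21780b - 532400

By polynomial division,
  4b^5 - 72b^4 + 612b^3 - 5824b^2 + 9680b + 193600 = (4b + 40)(b^4 - 28b^3 + 213b^2 + 154b - 4840) + (880b^3 - 14960b^2 + 22880b + 387200)
  b^4 - 28b^3 + 213b^2 + 154b - 4840 = ((1/880)b - 1/80)(880b^3 - 14960b^2 + 22880b + 387200) + (0)
Last nonzero remainder: 880b^3 - 14960b^2 + 22880b + 387200. Dividing through by 880 gives the monic gcd b^3 - 17b^2 + 26b + 440.
Then lcm(f, g) = f·g / gcd(f, g); expanding and making the result monic gives the answer.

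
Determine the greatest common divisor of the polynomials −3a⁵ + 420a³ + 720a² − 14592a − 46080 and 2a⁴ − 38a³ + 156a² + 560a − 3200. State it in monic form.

Apply the Euclidean algorithm:
  −3a⁵ + 420a³ + 720a² − 14592a − 46080 = (−(3/2)a − 57/2)(2a⁴ − 38a³ + 156a² + 560a − 3200) + (−429a³ + 6006a² − 3432a − 137280)
  2a⁴ − 38a³ + 156a² + 560a − 3200 = (−(2/429)a + 10/429)(−429a³ + 6006a² − 3432a − 137280) + (0)
Last nonzero remainder: −429a³ + 6006a² − 3432a − 137280. Dividing through by −429 gives the monic gcd a³ − 14a² + 8a + 320.

a³ − 14a² + 8a + 320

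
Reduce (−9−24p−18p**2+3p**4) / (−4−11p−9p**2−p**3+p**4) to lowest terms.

(−9+3p)/(−4+p)

By polynomial division,
  3p**4−18p**2−24p−9 = (3)(p**4−p**3−9p**2−11p−4) + (3p**3+9p**2+9p+3)
  p**4−p**3−9p**2−11p−4 = ((1/3)p−4/3)(3p**3+9p**2+9p+3) + (0)
Last nonzero remainder: 3p**3+9p**2+9p+3. Dividing through by 3 gives the monic gcd p**3+3p**2+3p+1.
Cancel p**3+3p**2+3p+1 from numerator and denominator to get the reduced form.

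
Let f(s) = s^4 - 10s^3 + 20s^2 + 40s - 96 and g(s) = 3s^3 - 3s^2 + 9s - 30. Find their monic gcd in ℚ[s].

s - 2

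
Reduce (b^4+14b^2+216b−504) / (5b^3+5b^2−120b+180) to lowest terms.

(b^2−4b+42)/(5b−15)

Euclidean algorithm in ℚ[b]:
  b^4+14b^2+216b−504 = ((1/5)b−1/5)(5b^3+5b^2−120b+180) + (39b^2+156b−468)
  5b^3+5b^2−120b+180 = ((5/39)b−5/13)(39b^2+156b−468) + (0)
Last nonzero remainder: 39b^2+156b−468. Dividing through by 39 gives the monic gcd b^2+4b−12.
Cancel b^2+4b−12 from numerator and denominator to get the reduced form.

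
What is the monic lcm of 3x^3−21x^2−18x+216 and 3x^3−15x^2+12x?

x^5−8x^4+x^3+78x^2−72x

Euclidean algorithm in ℚ[x]:
  3x^3−21x^2−18x+216 = (3x^3−15x^2+12x) + (−6x^2−30x+216)
  3x^3−15x^2+12x = (−(1/2)x+5)(−6x^2−30x+216) + (270x−1080)
  −6x^2−30x+216 = (−(1/45)x−1/5)(270x−1080) + (0)
Last nonzero remainder: 270x−1080. Dividing through by 270 gives the monic gcd x−4.
Then lcm(f, g) = f·g / gcd(f, g); expanding and making the result monic gives the answer.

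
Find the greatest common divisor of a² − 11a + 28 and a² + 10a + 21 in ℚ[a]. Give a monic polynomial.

1

Euclidean algorithm in ℚ[a]:
  a² − 11a + 28 = (a² + 10a + 21) + (−21a + 7)
  a² + 10a + 21 = (−(1/21)a − 31/63)(−21a + 7) + (220/9)
  −21a + 7 = (−(189/220)a + 63/220)(220/9) + (0)
The last nonzero remainder is the constant 220/9, so the polynomials are coprime and gcd = 1.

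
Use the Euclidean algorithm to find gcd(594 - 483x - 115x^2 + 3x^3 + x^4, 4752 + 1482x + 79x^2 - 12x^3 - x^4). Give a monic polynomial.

Repeated division with remainder:
  x^4 + 3x^3 - 115x^2 - 483x + 594 = (-1)(-x^4 - 12x^3 + 79x^2 + 1482x + 4752) + (-9x^3 - 36x^2 + 999x + 5346)
  -x^4 - 12x^3 + 79x^2 + 1482x + 4752 = ((1/9)x + 8/9)(-9x^3 - 36x^2 + 999x + 5346) + (0)
Last nonzero remainder: -9x^3 - 36x^2 + 999x + 5346. Dividing through by -9 gives the monic gcd x^3 + 4x^2 - 111x - 594.

-594 - 111x + 4x^2 + x^3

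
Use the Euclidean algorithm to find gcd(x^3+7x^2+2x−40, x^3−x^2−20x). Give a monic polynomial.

x+4

Repeated division with remainder:
  x^3+7x^2+2x−40 = (x^3−x^2−20x) + (8x^2+22x−40)
  x^3−x^2−20x = ((1/8)x−15/32)(8x^2+22x−40) + (−(75/16)x−75/4)
  8x^2+22x−40 = (−(128/75)x+32/15)(−(75/16)x−75/4) + (0)
Last nonzero remainder: −(75/16)x−75/4. Dividing through by −75/16 gives the monic gcd x+4.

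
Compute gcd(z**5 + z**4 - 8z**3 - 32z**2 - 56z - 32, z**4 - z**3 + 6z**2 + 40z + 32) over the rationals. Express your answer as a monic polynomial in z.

By polynomial division,
  z**5 + z**4 - 8z**3 - 32z**2 - 56z - 32 = (z + 2)(z**4 - z**3 + 6z**2 + 40z + 32) + (-12z**3 - 84z**2 - 168z - 96)
  z**4 - z**3 + 6z**2 + 40z + 32 = (-(1/12)z + 2/3)(-12z**3 - 84z**2 - 168z - 96) + (48z**2 + 144z + 96)
  -12z**3 - 84z**2 - 168z - 96 = (-(1/4)z - 1)(48z**2 + 144z + 96) + (0)
Last nonzero remainder: 48z**2 + 144z + 96. Dividing through by 48 gives the monic gcd z**2 + 3z + 2.

z**2 + 3z + 2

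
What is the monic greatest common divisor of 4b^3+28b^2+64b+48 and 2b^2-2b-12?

b+2

By polynomial division,
  4b^3+28b^2+64b+48 = (2b+16)(2b^2-2b-12) + (120b+240)
  2b^2-2b-12 = ((1/60)b-1/20)(120b+240) + (0)
Last nonzero remainder: 120b+240. Dividing through by 120 gives the monic gcd b+2.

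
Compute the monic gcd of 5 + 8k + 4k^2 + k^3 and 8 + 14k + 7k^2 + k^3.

1 + k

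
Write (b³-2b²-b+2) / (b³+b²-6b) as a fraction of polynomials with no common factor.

(b²-1)/(b²+3b)

Euclidean algorithm in ℚ[b]:
  b³-2b²-b+2 = (b³+b²-6b) + (-3b²+5b+2)
  b³+b²-6b = (-(1/3)b-8/9)(-3b²+5b+2) + (-(8/9)b+16/9)
  -3b²+5b+2 = ((27/8)b+9/8)(-(8/9)b+16/9) + (0)
Last nonzero remainder: -(8/9)b+16/9. Dividing through by -8/9 gives the monic gcd b-2.
Cancel b-2 from numerator and denominator to get the reduced form.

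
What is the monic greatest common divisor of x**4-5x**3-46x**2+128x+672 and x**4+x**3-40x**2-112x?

By polynomial division,
  x**4-5x**3-46x**2+128x+672 = (x**4+x**3-40x**2-112x) + (-6x**3-6x**2+240x+672)
  x**4+x**3-40x**2-112x = (-(1/6)x)(-6x**3-6x**2+240x+672) + (0)
Last nonzero remainder: -6x**3-6x**2+240x+672. Dividing through by -6 gives the monic gcd x**3+x**2-40x-112.

x**3+x**2-40x-112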